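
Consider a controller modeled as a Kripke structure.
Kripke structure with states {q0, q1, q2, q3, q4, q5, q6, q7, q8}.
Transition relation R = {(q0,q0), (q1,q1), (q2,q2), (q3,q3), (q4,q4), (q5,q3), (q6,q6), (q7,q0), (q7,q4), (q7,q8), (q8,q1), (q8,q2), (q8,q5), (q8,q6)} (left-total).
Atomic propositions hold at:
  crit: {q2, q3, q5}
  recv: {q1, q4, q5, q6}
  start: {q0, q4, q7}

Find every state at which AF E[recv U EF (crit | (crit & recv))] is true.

{q2, q3, q5, q7, q8}

Sat(crit & recv) = {q5}
Sat(crit | (crit & recv)) = {q2, q3, q5}
EF (crit | (crit & recv)): least fixpoint, start Z0 = {q2, q3, q5}, add states with some successor in Z. Z1 = {q2, q3, q5, q8}; Z2 = {q2, q3, q5, q7, q8}; fixed.
Sat(EF (crit | (crit & recv))) = {q2, q3, q5, q7, q8}
E[recv U EF (crit | (crit & recv))]: least fixpoint, start Z0 = Sat(EF (crit | (crit & recv))) = {q2, q3, q5, q7, q8}, add states in Sat(recv) with some successor in Z. Already a fixed point.
Sat(E[recv U EF (crit | (crit & recv))]) = {q2, q3, q5, q7, q8}
AF E[recv U EF (crit | (crit & recv))]: least fixpoint, start Z0 = {q2, q3, q5, q7, q8}, add states with every successor in Z. Already a fixed point.
Sat(AF E[recv U EF (crit | (crit & recv))]) = {q2, q3, q5, q7, q8}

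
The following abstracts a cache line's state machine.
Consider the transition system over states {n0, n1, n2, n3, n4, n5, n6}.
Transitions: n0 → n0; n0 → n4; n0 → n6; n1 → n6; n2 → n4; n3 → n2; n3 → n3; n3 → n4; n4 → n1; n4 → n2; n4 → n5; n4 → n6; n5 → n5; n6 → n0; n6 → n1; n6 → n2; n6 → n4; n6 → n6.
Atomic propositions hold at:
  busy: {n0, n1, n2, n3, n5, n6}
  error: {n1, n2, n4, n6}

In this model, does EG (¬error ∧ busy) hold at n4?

Sat(¬error) = {n0, n3, n5}
Sat(¬error ∧ busy) = {n0, n3, n5}
EG (¬error ∧ busy): greatest fixpoint, start Z0 = {n0, n3, n5}, keep only states in Sat with some successor in Z. Already a fixed point.
Sat(EG (¬error ∧ busy)) = {n0, n3, n5}
n4 ∉ Sat(EG (¬error ∧ busy)) = {n0, n3, n5}, so the formula does not hold at n4.

No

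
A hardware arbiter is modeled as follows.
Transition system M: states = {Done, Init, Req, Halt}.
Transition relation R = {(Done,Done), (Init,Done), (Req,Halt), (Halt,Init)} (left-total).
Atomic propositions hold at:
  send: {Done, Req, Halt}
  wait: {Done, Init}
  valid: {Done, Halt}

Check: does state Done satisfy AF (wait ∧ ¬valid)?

No

Sat(¬valid) = {Init, Req}
Sat(wait ∧ ¬valid) = {Init}
AF (wait ∧ ¬valid): least fixpoint, start Z0 = {Init}, add states with every successor in Z. Z1 = {Init, Halt}; Z2 = {Init, Req, Halt}; fixed.
Sat(AF (wait ∧ ¬valid)) = {Init, Req, Halt}
Done ∉ Sat(AF (wait ∧ ¬valid)) = {Init, Req, Halt}, so the formula does not hold at Done.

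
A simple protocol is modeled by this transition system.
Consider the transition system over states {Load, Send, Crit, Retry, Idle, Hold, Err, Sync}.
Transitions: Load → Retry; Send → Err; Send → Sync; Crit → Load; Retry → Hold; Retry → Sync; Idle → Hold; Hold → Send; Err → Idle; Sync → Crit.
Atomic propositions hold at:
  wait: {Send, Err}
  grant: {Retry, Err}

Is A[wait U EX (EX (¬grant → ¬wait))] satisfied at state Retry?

Sat(¬grant) = {Load, Send, Crit, Idle, Hold, Sync}
Sat(¬wait) = {Load, Crit, Retry, Idle, Hold, Sync}
Sat(¬grant → ¬wait) = {Load, Crit, Retry, Idle, Hold, Err, Sync}
Sat(EX (¬grant → ¬wait)) = {s : some successor in {Load, Crit, Retry, Idle, Hold, Err, Sync}} = {Load, Send, Crit, Retry, Idle, Err, Sync}
Sat(EX (EX (¬grant → ¬wait))) = {s : some successor in {Load, Send, Crit, Retry, Idle, Err, Sync}} = {Load, Send, Crit, Retry, Hold, Err, Sync}
A[wait U EX (EX (¬grant → ¬wait))]: least fixpoint, start Z0 = Sat(EX (EX (¬grant → ¬wait))) = {Load, Send, Crit, Retry, Hold, Err, Sync}, add states in Sat(wait) with every successor in Z. Already a fixed point.
Sat(A[wait U EX (EX (¬grant → ¬wait))]) = {Load, Send, Crit, Retry, Hold, Err, Sync}
Retry ∈ Sat(A[wait U EX (EX (¬grant → ¬wait))]) = {Load, Send, Crit, Retry, Hold, Err, Sync}, so the formula holds at Retry.

Yes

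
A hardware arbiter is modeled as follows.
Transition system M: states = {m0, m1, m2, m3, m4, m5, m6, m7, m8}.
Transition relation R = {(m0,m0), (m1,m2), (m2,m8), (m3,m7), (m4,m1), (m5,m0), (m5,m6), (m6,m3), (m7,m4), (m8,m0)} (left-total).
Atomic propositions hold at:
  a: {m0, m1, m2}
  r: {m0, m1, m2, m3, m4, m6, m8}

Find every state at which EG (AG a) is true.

AG a: greatest fixpoint, start Z0 = {m0, m1, m2}, keep only states in Sat with every successor in Z. Z1 = {m0, m1}; Z2 = {m0}; fixed.
Sat(AG a) = {m0}
EG (AG a): greatest fixpoint, start Z0 = {m0}, keep only states in Sat with some successor in Z. Already a fixed point.
Sat(EG (AG a)) = {m0}

{m0}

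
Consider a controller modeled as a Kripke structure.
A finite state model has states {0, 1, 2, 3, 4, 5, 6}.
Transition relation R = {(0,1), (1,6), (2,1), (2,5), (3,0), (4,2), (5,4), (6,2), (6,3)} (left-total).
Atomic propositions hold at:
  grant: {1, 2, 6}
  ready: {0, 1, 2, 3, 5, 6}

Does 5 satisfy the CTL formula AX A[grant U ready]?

A[grant U ready]: least fixpoint, start Z0 = Sat(ready) = {0, 1, 2, 3, 5, 6}, add states in Sat(grant) with every successor in Z. Already a fixed point.
Sat(A[grant U ready]) = {0, 1, 2, 3, 5, 6}
Sat(AX A[grant U ready]) = {s : every successor in {0, 1, 2, 3, 5, 6}} = {0, 1, 2, 3, 4, 6}
5 ∉ Sat(AX A[grant U ready]) = {0, 1, 2, 3, 4, 6}, so the formula does not hold at 5.

No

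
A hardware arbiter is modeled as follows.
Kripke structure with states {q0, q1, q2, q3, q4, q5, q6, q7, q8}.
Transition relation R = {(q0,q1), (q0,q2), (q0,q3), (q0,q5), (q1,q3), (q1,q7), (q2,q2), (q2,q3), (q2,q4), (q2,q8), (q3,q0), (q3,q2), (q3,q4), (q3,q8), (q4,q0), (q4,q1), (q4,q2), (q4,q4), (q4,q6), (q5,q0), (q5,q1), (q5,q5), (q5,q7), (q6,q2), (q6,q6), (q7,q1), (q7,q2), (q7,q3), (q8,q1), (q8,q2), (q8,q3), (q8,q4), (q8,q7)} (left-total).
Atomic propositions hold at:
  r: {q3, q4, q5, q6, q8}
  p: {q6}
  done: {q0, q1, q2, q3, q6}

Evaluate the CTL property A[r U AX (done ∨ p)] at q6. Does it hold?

Yes

Sat(done ∨ p) = {q0, q1, q2, q3, q6}
Sat(AX (done ∨ p)) = {s : every successor in {q0, q1, q2, q3, q6}} = {q6, q7}
A[r U AX (done ∨ p)]: least fixpoint, start Z0 = Sat(AX (done ∨ p)) = {q6, q7}, add states in Sat(r) with every successor in Z. Already a fixed point.
Sat(A[r U AX (done ∨ p)]) = {q6, q7}
q6 ∈ Sat(A[r U AX (done ∨ p)]) = {q6, q7}, so the formula holds at q6.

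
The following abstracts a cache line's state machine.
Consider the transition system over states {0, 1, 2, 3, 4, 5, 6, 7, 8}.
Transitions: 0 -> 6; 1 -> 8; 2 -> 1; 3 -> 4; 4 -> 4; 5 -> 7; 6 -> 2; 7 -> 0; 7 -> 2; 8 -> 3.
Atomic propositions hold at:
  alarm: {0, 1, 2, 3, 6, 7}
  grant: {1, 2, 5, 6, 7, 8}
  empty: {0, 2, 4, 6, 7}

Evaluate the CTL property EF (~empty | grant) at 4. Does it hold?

Sat(~empty) = {1, 3, 5, 8}
Sat(~empty | grant) = {1, 2, 3, 5, 6, 7, 8}
EF (~empty | grant): least fixpoint, start Z0 = {1, 2, 3, 5, 6, 7, 8}, add states with some successor in Z. Z1 = {0, 1, 2, 3, 5, 6, 7, 8}; fixed.
Sat(EF (~empty | grant)) = {0, 1, 2, 3, 5, 6, 7, 8}
4 ∉ Sat(EF (~empty | grant)) = {0, 1, 2, 3, 5, 6, 7, 8}, so the formula does not hold at 4.

No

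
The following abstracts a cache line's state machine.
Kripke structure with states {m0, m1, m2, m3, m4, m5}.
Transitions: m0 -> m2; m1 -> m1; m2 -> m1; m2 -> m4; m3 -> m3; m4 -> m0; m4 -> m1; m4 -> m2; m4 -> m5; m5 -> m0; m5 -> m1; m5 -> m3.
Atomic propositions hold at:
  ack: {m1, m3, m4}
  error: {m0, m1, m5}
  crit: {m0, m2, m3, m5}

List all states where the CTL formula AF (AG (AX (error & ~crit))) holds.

{m1}

Sat(~crit) = {m1, m4}
Sat(error & ~crit) = {m1}
Sat(AX (error & ~crit)) = {s : every successor in {m1}} = {m1}
AG (AX (error & ~crit)): greatest fixpoint, start Z0 = {m1}, keep only states in Sat with every successor in Z. Already a fixed point.
Sat(AG (AX (error & ~crit))) = {m1}
AF (AG (AX (error & ~crit))): least fixpoint, start Z0 = {m1}, add states with every successor in Z. Already a fixed point.
Sat(AF (AG (AX (error & ~crit)))) = {m1}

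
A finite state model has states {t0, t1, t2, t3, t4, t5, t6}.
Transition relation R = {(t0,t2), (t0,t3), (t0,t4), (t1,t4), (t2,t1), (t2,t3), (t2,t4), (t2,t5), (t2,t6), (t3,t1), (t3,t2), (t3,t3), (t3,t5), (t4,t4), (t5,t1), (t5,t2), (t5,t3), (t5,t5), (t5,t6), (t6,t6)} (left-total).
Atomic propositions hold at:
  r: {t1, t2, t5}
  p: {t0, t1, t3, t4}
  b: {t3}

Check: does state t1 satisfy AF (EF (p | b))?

Yes

Sat(p | b) = {t0, t1, t3, t4}
EF (p | b): least fixpoint, start Z0 = {t0, t1, t3, t4}, add states with some successor in Z. Z1 = {t0, t1, t2, t3, t4, t5}; fixed.
Sat(EF (p | b)) = {t0, t1, t2, t3, t4, t5}
AF (EF (p | b)): least fixpoint, start Z0 = {t0, t1, t2, t3, t4, t5}, add states with every successor in Z. Already a fixed point.
Sat(AF (EF (p | b))) = {t0, t1, t2, t3, t4, t5}
t1 ∈ Sat(AF (EF (p | b))) = {t0, t1, t2, t3, t4, t5}, so the formula holds at t1.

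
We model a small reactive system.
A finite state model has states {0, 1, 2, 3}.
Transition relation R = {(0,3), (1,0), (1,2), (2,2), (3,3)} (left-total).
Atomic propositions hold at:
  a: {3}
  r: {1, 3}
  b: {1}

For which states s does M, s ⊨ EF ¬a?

Sat(¬a) = {0, 1, 2}
EF ¬a: least fixpoint, start Z0 = {0, 1, 2}, add states with some successor in Z. Already a fixed point.
Sat(EF ¬a) = {0, 1, 2}

{0, 1, 2}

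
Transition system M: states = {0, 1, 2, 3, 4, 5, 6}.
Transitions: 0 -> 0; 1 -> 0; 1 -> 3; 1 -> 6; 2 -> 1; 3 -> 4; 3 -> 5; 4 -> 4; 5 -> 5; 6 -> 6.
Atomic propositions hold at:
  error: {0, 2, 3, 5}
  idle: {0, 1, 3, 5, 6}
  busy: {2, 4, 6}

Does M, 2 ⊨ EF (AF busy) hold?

Yes

AF busy: least fixpoint, start Z0 = {2, 4, 6}, add states with every successor in Z. Already a fixed point.
Sat(AF busy) = {2, 4, 6}
EF (AF busy): least fixpoint, start Z0 = {2, 4, 6}, add states with some successor in Z. Z1 = {1, 2, 3, 4, 6}; fixed.
Sat(EF (AF busy)) = {1, 2, 3, 4, 6}
2 ∈ Sat(EF (AF busy)) = {1, 2, 3, 4, 6}, so the formula holds at 2.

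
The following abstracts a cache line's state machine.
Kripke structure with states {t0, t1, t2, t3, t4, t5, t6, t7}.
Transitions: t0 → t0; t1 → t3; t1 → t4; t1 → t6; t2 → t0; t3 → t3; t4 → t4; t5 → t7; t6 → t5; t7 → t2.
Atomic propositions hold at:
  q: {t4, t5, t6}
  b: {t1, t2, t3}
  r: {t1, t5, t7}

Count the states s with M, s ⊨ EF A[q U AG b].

2

AG b: greatest fixpoint, start Z0 = {t1, t2, t3}, keep only states in Sat with every successor in Z. Z1 = {t3}; fixed.
Sat(AG b) = {t3}
A[q U AG b]: least fixpoint, start Z0 = Sat(AG b) = {t3}, add states in Sat(q) with every successor in Z. Already a fixed point.
Sat(A[q U AG b]) = {t3}
EF A[q U AG b]: least fixpoint, start Z0 = {t3}, add states with some successor in Z. Z1 = {t1, t3}; fixed.
Sat(EF A[q U AG b]) = {t1, t3}
|Sat(EF A[q U AG b])| = |{t1, t3}| = 2.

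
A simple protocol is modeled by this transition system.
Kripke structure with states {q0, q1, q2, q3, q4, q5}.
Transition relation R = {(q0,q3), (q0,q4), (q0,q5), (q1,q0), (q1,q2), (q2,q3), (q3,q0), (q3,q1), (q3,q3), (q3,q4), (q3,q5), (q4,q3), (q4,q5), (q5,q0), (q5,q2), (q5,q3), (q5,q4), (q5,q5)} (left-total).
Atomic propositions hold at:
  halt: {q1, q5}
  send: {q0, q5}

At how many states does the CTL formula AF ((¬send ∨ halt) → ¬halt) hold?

Sat(¬send) = {q1, q2, q3, q4}
Sat(¬send ∨ halt) = {q1, q2, q3, q4, q5}
Sat(¬halt) = {q0, q2, q3, q4}
Sat((¬send ∨ halt) → ¬halt) = {q0, q2, q3, q4}
AF ((¬send ∨ halt) → ¬halt): least fixpoint, start Z0 = {q0, q2, q3, q4}, add states with every successor in Z. Z1 = {q0, q1, q2, q3, q4}; fixed.
Sat(AF ((¬send ∨ halt) → ¬halt)) = {q0, q1, q2, q3, q4}
|Sat(AF ((¬send ∨ halt) → ¬halt))| = |{q0, q1, q2, q3, q4}| = 5.

5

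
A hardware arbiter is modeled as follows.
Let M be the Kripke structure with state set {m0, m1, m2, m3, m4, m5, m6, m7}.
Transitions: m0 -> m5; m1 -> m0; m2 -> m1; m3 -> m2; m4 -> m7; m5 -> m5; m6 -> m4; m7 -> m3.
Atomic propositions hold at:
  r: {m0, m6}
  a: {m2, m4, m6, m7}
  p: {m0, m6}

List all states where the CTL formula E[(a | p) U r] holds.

{m0, m6}

Sat(a | p) = {m0, m2, m4, m6, m7}
E[(a | p) U r]: least fixpoint, start Z0 = Sat(r) = {m0, m6}, add states in Sat(a | p) with some successor in Z. Already a fixed point.
Sat(E[(a | p) U r]) = {m0, m6}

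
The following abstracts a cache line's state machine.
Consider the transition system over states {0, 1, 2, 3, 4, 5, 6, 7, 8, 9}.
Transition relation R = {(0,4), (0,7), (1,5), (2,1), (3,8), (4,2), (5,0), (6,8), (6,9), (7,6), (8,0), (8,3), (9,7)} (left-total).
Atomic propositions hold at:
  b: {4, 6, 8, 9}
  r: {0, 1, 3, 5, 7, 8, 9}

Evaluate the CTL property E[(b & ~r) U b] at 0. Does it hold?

No

Sat(~r) = {2, 4, 6}
Sat(b & ~r) = {4, 6}
E[(b & ~r) U b]: least fixpoint, start Z0 = Sat(b) = {4, 6, 8, 9}, add states in Sat(b & ~r) with some successor in Z. Already a fixed point.
Sat(E[(b & ~r) U b]) = {4, 6, 8, 9}
0 ∉ Sat(E[(b & ~r) U b]) = {4, 6, 8, 9}, so the formula does not hold at 0.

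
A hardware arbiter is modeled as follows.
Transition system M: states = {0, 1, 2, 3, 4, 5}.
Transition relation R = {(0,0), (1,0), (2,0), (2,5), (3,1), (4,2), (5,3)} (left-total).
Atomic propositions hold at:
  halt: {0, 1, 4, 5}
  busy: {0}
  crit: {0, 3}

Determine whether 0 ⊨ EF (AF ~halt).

Sat(~halt) = {2, 3}
AF ~halt: least fixpoint, start Z0 = {2, 3}, add states with every successor in Z. Z1 = {2, 3, 4, 5}; fixed.
Sat(AF ~halt) = {2, 3, 4, 5}
EF (AF ~halt): least fixpoint, start Z0 = {2, 3, 4, 5}, add states with some successor in Z. Already a fixed point.
Sat(EF (AF ~halt)) = {2, 3, 4, 5}
0 ∉ Sat(EF (AF ~halt)) = {2, 3, 4, 5}, so the formula does not hold at 0.

No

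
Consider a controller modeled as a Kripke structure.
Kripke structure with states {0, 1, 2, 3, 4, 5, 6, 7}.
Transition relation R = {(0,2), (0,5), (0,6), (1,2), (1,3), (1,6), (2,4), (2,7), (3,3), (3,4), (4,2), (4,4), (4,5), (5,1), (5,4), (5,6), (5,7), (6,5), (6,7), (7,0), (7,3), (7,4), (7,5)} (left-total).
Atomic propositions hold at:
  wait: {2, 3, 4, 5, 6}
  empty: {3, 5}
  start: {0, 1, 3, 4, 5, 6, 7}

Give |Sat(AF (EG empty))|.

1

EG empty: greatest fixpoint, start Z0 = {3, 5}, keep only states in Sat with some successor in Z. Z1 = {3}; fixed.
Sat(EG empty) = {3}
AF (EG empty): least fixpoint, start Z0 = {3}, add states with every successor in Z. Already a fixed point.
Sat(AF (EG empty)) = {3}
|Sat(AF (EG empty))| = |{3}| = 1.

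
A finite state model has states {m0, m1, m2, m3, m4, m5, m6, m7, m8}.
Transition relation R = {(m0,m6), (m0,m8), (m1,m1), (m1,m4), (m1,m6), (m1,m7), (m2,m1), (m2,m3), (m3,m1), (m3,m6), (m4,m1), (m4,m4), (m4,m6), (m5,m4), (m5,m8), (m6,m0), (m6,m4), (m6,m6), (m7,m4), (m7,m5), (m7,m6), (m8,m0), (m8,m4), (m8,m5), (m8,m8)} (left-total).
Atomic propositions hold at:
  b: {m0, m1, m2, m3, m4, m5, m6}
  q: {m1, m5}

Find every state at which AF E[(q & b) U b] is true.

{m0, m1, m2, m3, m4, m5, m6, m7}

Sat(q & b) = {m1, m5}
E[(q & b) U b]: least fixpoint, start Z0 = Sat(b) = {m0, m1, m2, m3, m4, m5, m6}, add states in Sat(q & b) with some successor in Z. Already a fixed point.
Sat(E[(q & b) U b]) = {m0, m1, m2, m3, m4, m5, m6}
AF E[(q & b) U b]: least fixpoint, start Z0 = {m0, m1, m2, m3, m4, m5, m6}, add states with every successor in Z. Z1 = {m0, m1, m2, m3, m4, m5, m6, m7}; fixed.
Sat(AF E[(q & b) U b]) = {m0, m1, m2, m3, m4, m5, m6, m7}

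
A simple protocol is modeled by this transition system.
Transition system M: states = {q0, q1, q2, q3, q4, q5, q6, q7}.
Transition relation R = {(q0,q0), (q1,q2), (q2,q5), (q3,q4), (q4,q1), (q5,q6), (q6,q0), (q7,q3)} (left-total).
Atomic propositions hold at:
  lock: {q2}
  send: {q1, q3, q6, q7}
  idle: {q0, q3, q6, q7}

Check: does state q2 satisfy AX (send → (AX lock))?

Sat(AX lock) = {s : every successor in {q2}} = {q1}
Sat(send → (AX lock)) = {q0, q1, q2, q4, q5}
Sat(AX (send → (AX lock))) = {s : every successor in {q0, q1, q2, q4, q5}} = {q0, q1, q2, q3, q4, q6}
q2 ∈ Sat(AX (send → (AX lock))) = {q0, q1, q2, q3, q4, q6}, so the formula holds at q2.

Yes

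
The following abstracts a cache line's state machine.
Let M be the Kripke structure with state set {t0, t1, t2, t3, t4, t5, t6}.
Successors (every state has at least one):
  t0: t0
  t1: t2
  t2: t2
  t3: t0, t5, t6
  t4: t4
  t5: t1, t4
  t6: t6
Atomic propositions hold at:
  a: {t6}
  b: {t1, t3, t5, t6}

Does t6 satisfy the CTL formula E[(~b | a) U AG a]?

Sat(~b) = {t0, t2, t4}
Sat(~b | a) = {t0, t2, t4, t6}
AG a: greatest fixpoint, start Z0 = {t6}, keep only states in Sat with every successor in Z. Already a fixed point.
Sat(AG a) = {t6}
E[(~b | a) U AG a]: least fixpoint, start Z0 = Sat(AG a) = {t6}, add states in Sat(~b | a) with some successor in Z. Already a fixed point.
Sat(E[(~b | a) U AG a]) = {t6}
t6 ∈ Sat(E[(~b | a) U AG a]) = {t6}, so the formula holds at t6.

Yes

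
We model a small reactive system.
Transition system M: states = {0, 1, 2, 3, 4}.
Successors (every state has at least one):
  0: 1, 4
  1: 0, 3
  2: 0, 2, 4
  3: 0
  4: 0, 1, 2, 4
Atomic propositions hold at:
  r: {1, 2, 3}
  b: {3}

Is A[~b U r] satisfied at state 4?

Sat(~b) = {0, 1, 2, 4}
A[~b U r]: least fixpoint, start Z0 = Sat(r) = {1, 2, 3}, add states in Sat(~b) with every successor in Z. Already a fixed point.
Sat(A[~b U r]) = {1, 2, 3}
4 ∉ Sat(A[~b U r]) = {1, 2, 3}, so the formula does not hold at 4.

No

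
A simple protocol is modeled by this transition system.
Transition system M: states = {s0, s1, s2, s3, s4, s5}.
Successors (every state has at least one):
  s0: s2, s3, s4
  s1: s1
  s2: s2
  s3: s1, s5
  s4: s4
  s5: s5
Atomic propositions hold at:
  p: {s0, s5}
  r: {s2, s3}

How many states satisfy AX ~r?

Sat(~r) = {s0, s1, s4, s5}
Sat(AX ~r) = {s : every successor in {s0, s1, s4, s5}} = {s1, s3, s4, s5}
|Sat(AX ~r)| = |{s1, s3, s4, s5}| = 4.

4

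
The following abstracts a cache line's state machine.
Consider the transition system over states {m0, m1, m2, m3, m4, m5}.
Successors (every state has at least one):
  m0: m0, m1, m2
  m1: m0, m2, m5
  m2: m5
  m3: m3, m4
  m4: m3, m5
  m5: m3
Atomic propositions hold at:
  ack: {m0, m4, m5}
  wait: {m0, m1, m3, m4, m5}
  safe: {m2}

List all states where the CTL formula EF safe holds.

{m0, m1, m2}

EF safe: least fixpoint, start Z0 = {m2}, add states with some successor in Z. Z1 = {m0, m1, m2}; fixed.
Sat(EF safe) = {m0, m1, m2}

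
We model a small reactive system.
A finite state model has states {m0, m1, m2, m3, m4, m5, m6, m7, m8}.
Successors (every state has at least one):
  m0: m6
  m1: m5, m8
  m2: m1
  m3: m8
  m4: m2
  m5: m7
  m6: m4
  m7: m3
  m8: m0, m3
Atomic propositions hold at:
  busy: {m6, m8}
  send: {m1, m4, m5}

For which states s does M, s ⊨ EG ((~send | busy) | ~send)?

Sat(~send) = {m0, m2, m3, m6, m7, m8}
Sat(~send | busy) = {m0, m2, m3, m6, m7, m8}
Sat((~send | busy) | ~send) = {m0, m2, m3, m6, m7, m8}
EG ((~send | busy) | ~send): greatest fixpoint, start Z0 = {m0, m2, m3, m6, m7, m8}, keep only states in Sat with some successor in Z. Z1 = {m0, m3, m7, m8}; Z2 = {m3, m7, m8}; fixed.
Sat(EG ((~send | busy) | ~send)) = {m3, m7, m8}

{m3, m7, m8}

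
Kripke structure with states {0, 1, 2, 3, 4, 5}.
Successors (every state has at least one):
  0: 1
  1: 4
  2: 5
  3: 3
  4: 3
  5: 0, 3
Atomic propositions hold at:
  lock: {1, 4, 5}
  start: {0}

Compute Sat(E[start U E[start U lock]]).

{0, 1, 4, 5}

E[start U lock]: least fixpoint, start Z0 = Sat(lock) = {1, 4, 5}, add states in Sat(start) with some successor in Z. Z1 = {0, 1, 4, 5}; fixed.
Sat(E[start U lock]) = {0, 1, 4, 5}
E[start U E[start U lock]]: least fixpoint, start Z0 = Sat(E[start U lock]) = {0, 1, 4, 5}, add states in Sat(start) with some successor in Z. Already a fixed point.
Sat(E[start U E[start U lock]]) = {0, 1, 4, 5}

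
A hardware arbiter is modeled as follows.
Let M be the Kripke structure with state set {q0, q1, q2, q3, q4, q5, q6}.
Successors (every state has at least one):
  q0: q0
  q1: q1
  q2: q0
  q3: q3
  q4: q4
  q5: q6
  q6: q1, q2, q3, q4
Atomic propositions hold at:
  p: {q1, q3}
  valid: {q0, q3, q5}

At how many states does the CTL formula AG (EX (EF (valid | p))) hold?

Sat(valid | p) = {q0, q1, q3, q5}
EF (valid | p): least fixpoint, start Z0 = {q0, q1, q3, q5}, add states with some successor in Z. Z1 = {q0, q1, q2, q3, q5, q6}; fixed.
Sat(EF (valid | p)) = {q0, q1, q2, q3, q5, q6}
Sat(EX (EF (valid | p))) = {s : some successor in {q0, q1, q2, q3, q5, q6}} = {q0, q1, q2, q3, q5, q6}
AG (EX (EF (valid | p))): greatest fixpoint, start Z0 = {q0, q1, q2, q3, q5, q6}, keep only states in Sat with every successor in Z. Z1 = {q0, q1, q2, q3, q5}; Z2 = {q0, q1, q2, q3}; fixed.
Sat(AG (EX (EF (valid | p)))) = {q0, q1, q2, q3}
|Sat(AG (EX (EF (valid | p))))| = |{q0, q1, q2, q3}| = 4.

4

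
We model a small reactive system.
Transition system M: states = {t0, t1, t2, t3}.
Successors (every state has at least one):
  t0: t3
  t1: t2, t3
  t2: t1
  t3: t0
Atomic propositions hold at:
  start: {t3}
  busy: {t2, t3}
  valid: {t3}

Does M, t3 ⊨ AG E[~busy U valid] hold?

Sat(~busy) = {t0, t1}
E[~busy U valid]: least fixpoint, start Z0 = Sat(valid) = {t3}, add states in Sat(~busy) with some successor in Z. Z1 = {t0, t1, t3}; fixed.
Sat(E[~busy U valid]) = {t0, t1, t3}
AG E[~busy U valid]: greatest fixpoint, start Z0 = {t0, t1, t3}, keep only states in Sat with every successor in Z. Z1 = {t0, t3}; fixed.
Sat(AG E[~busy U valid]) = {t0, t3}
t3 ∈ Sat(AG E[~busy U valid]) = {t0, t3}, so the formula holds at t3.

Yes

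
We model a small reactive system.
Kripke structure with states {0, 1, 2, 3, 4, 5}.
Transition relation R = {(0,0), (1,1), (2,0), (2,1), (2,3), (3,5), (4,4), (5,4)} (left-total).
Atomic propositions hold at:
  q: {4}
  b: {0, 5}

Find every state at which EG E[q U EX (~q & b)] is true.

{0, 2}

Sat(~q) = {0, 1, 2, 3, 5}
Sat(~q & b) = {0, 5}
Sat(EX (~q & b)) = {s : some successor in {0, 5}} = {0, 2, 3}
E[q U EX (~q & b)]: least fixpoint, start Z0 = Sat(EX (~q & b)) = {0, 2, 3}, add states in Sat(q) with some successor in Z. Already a fixed point.
Sat(E[q U EX (~q & b)]) = {0, 2, 3}
EG E[q U EX (~q & b)]: greatest fixpoint, start Z0 = {0, 2, 3}, keep only states in Sat with some successor in Z. Z1 = {0, 2}; fixed.
Sat(EG E[q U EX (~q & b)]) = {0, 2}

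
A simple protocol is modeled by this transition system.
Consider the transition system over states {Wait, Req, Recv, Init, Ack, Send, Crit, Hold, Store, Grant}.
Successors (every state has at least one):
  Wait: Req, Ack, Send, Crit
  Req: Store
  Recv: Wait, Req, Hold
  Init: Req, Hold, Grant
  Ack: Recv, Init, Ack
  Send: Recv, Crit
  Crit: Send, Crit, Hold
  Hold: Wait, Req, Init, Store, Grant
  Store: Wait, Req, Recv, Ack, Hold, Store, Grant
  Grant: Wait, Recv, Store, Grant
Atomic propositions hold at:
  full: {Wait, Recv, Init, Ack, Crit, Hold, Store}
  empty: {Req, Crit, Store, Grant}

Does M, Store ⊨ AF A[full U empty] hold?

A[full U empty]: least fixpoint, start Z0 = Sat(empty) = {Req, Crit, Store, Grant}, add states in Sat(full) with every successor in Z. Already a fixed point.
Sat(A[full U empty]) = {Req, Crit, Store, Grant}
AF A[full U empty]: least fixpoint, start Z0 = {Req, Crit, Store, Grant}, add states with every successor in Z. Already a fixed point.
Sat(AF A[full U empty]) = {Req, Crit, Store, Grant}
Store ∈ Sat(AF A[full U empty]) = {Req, Crit, Store, Grant}, so the formula holds at Store.

Yes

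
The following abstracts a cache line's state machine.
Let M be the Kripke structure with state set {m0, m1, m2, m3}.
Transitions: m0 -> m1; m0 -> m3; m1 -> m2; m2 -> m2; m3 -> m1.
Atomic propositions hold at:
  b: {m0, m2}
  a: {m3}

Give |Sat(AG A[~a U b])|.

2

Sat(~a) = {m0, m1, m2}
A[~a U b]: least fixpoint, start Z0 = Sat(b) = {m0, m2}, add states in Sat(~a) with every successor in Z. Z1 = {m0, m1, m2}; fixed.
Sat(A[~a U b]) = {m0, m1, m2}
AG A[~a U b]: greatest fixpoint, start Z0 = {m0, m1, m2}, keep only states in Sat with every successor in Z. Z1 = {m1, m2}; fixed.
Sat(AG A[~a U b]) = {m1, m2}
|Sat(AG A[~a U b])| = |{m1, m2}| = 2.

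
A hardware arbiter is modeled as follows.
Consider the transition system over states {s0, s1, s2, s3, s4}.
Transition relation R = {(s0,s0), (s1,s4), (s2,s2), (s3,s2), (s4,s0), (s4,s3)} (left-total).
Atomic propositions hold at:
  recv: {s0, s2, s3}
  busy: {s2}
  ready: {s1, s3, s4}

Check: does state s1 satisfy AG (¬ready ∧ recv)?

Sat(¬ready) = {s0, s2}
Sat(¬ready ∧ recv) = {s0, s2}
AG (¬ready ∧ recv): greatest fixpoint, start Z0 = {s0, s2}, keep only states in Sat with every successor in Z. Already a fixed point.
Sat(AG (¬ready ∧ recv)) = {s0, s2}
s1 ∉ Sat(AG (¬ready ∧ recv)) = {s0, s2}, so the formula does not hold at s1.

No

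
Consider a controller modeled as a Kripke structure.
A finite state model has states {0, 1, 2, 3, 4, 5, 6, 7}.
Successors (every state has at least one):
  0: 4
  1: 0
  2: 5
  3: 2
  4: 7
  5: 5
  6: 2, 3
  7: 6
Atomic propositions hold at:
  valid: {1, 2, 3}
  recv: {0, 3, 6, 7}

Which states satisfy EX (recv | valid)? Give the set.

Sat(recv | valid) = {0, 1, 2, 3, 6, 7}
Sat(EX (recv | valid)) = {s : some successor in {0, 1, 2, 3, 6, 7}} = {1, 3, 4, 6, 7}

{1, 3, 4, 6, 7}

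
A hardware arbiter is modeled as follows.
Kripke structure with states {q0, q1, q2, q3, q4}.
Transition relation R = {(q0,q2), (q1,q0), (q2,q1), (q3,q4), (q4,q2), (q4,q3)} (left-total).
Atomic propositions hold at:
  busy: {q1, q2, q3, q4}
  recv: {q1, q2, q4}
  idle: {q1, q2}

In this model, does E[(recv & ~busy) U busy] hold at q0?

Sat(~busy) = {q0}
Sat(recv & ~busy) = ∅
E[(recv & ~busy) U busy]: least fixpoint, start Z0 = Sat(busy) = {q1, q2, q3, q4}, add states in Sat(recv & ~busy) with some successor in Z. Already a fixed point.
Sat(E[(recv & ~busy) U busy]) = {q1, q2, q3, q4}
q0 ∉ Sat(E[(recv & ~busy) U busy]) = {q1, q2, q3, q4}, so the formula does not hold at q0.

No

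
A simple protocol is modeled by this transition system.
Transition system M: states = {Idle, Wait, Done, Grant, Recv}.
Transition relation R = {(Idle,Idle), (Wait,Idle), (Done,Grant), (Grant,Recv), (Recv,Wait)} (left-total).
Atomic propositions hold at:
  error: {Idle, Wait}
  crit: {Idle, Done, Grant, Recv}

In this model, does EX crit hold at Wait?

Sat(EX crit) = {s : some successor in {Idle, Done, Grant, Recv}} = {Idle, Wait, Done, Grant}
Wait ∈ Sat(EX crit) = {Idle, Wait, Done, Grant}, so the formula holds at Wait.

Yes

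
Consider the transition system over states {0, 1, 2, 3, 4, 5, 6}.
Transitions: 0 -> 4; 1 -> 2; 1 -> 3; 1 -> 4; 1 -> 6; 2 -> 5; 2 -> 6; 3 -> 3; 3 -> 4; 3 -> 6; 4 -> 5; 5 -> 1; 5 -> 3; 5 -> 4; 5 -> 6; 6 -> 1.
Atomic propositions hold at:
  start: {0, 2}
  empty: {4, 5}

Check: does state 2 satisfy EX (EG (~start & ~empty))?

Yes

Sat(~start) = {1, 3, 4, 5, 6}
Sat(~empty) = {0, 1, 2, 3, 6}
Sat(~start & ~empty) = {1, 3, 6}
EG (~start & ~empty): greatest fixpoint, start Z0 = {1, 3, 6}, keep only states in Sat with some successor in Z. Already a fixed point.
Sat(EG (~start & ~empty)) = {1, 3, 6}
Sat(EX (EG (~start & ~empty))) = {s : some successor in {1, 3, 6}} = {1, 2, 3, 5, 6}
2 ∈ Sat(EX (EG (~start & ~empty))) = {1, 2, 3, 5, 6}, so the formula holds at 2.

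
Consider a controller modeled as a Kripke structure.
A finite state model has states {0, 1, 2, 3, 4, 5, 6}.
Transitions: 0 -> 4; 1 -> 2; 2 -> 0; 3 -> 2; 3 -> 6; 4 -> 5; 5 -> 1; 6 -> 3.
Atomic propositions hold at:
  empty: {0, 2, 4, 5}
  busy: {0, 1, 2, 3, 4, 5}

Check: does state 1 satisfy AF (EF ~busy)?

Sat(~busy) = {6}
EF ~busy: least fixpoint, start Z0 = {6}, add states with some successor in Z. Z1 = {3, 6}; fixed.
Sat(EF ~busy) = {3, 6}
AF (EF ~busy): least fixpoint, start Z0 = {3, 6}, add states with every successor in Z. Already a fixed point.
Sat(AF (EF ~busy)) = {3, 6}
1 ∉ Sat(AF (EF ~busy)) = {3, 6}, so the formula does not hold at 1.

No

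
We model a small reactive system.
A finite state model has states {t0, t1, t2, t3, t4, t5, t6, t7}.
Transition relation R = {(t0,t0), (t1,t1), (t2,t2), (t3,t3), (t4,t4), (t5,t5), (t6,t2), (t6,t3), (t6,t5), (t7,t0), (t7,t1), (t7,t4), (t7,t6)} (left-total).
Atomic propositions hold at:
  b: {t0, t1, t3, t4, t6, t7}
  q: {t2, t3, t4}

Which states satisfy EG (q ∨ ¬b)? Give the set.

{t2, t3, t4, t5}

Sat(¬b) = {t2, t5}
Sat(q ∨ ¬b) = {t2, t3, t4, t5}
EG (q ∨ ¬b): greatest fixpoint, start Z0 = {t2, t3, t4, t5}, keep only states in Sat with some successor in Z. Already a fixed point.
Sat(EG (q ∨ ¬b)) = {t2, t3, t4, t5}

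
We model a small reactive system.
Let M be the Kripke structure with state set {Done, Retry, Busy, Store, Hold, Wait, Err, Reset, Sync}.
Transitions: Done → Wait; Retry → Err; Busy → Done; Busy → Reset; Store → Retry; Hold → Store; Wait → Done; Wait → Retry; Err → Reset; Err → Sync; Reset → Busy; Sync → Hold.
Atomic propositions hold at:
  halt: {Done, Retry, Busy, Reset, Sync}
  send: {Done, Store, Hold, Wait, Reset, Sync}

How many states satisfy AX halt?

Sat(AX halt) = {s : every successor in {Done, Retry, Busy, Reset, Sync}} = {Busy, Store, Wait, Err, Reset}
|Sat(AX halt)| = |{Busy, Store, Wait, Err, Reset}| = 5.

5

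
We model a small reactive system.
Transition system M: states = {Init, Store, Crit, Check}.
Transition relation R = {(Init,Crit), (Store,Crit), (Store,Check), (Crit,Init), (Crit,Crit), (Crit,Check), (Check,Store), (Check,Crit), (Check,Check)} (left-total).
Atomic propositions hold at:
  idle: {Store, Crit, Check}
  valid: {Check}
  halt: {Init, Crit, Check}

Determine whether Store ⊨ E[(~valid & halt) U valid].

Sat(~valid) = {Init, Store, Crit}
Sat(~valid & halt) = {Init, Crit}
E[(~valid & halt) U valid]: least fixpoint, start Z0 = Sat(valid) = {Check}, add states in Sat(~valid & halt) with some successor in Z. Z1 = {Crit, Check}; Z2 = {Init, Crit, Check}; fixed.
Sat(E[(~valid & halt) U valid]) = {Init, Crit, Check}
Store ∉ Sat(E[(~valid & halt) U valid]) = {Init, Crit, Check}, so the formula does not hold at Store.

No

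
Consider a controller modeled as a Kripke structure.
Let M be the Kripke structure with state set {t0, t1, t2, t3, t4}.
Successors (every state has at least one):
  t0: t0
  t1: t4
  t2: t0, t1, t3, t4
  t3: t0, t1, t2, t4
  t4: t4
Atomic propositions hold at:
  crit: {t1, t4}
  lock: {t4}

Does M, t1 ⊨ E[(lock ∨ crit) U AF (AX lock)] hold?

Sat(lock ∨ crit) = {t1, t4}
Sat(AX lock) = {s : every successor in {t4}} = {t1, t4}
AF (AX lock): least fixpoint, start Z0 = {t1, t4}, add states with every successor in Z. Already a fixed point.
Sat(AF (AX lock)) = {t1, t4}
E[(lock ∨ crit) U AF (AX lock)]: least fixpoint, start Z0 = Sat(AF (AX lock)) = {t1, t4}, add states in Sat(lock ∨ crit) with some successor in Z. Already a fixed point.
Sat(E[(lock ∨ crit) U AF (AX lock)]) = {t1, t4}
t1 ∈ Sat(E[(lock ∨ crit) U AF (AX lock)]) = {t1, t4}, so the formula holds at t1.

Yes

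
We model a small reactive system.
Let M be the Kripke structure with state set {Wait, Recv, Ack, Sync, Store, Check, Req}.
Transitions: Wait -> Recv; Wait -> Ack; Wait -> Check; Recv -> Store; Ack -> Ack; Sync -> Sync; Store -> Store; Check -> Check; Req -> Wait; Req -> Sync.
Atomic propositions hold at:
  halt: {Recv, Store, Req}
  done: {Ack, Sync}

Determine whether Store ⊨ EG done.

No

EG done: greatest fixpoint, start Z0 = {Ack, Sync}, keep only states in Sat with some successor in Z. Already a fixed point.
Sat(EG done) = {Ack, Sync}
Store ∉ Sat(EG done) = {Ack, Sync}, so the formula does not hold at Store.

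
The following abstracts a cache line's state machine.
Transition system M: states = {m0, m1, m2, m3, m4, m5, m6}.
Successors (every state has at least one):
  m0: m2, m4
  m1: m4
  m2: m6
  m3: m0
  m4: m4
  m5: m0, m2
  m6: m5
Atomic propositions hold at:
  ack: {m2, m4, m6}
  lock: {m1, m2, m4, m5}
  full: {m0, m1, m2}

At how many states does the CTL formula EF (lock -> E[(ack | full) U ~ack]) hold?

Sat(ack | full) = {m0, m1, m2, m4, m6}
Sat(~ack) = {m0, m1, m3, m5}
E[(ack | full) U ~ack]: least fixpoint, start Z0 = Sat(~ack) = {m0, m1, m3, m5}, add states in Sat(ack | full) with some successor in Z. Z1 = {m0, m1, m3, m5, m6}; Z2 = {m0, m1, m2, m3, m5, m6}; fixed.
Sat(E[(ack | full) U ~ack]) = {m0, m1, m2, m3, m5, m6}
Sat(lock -> E[(ack | full) U ~ack]) = {m0, m1, m2, m3, m5, m6}
EF (lock -> E[(ack | full) U ~ack]): least fixpoint, start Z0 = {m0, m1, m2, m3, m5, m6}, add states with some successor in Z. Already a fixed point.
Sat(EF (lock -> E[(ack | full) U ~ack])) = {m0, m1, m2, m3, m5, m6}
|Sat(EF (lock -> E[(ack | full) U ~ack]))| = |{m0, m1, m2, m3, m5, m6}| = 6.

6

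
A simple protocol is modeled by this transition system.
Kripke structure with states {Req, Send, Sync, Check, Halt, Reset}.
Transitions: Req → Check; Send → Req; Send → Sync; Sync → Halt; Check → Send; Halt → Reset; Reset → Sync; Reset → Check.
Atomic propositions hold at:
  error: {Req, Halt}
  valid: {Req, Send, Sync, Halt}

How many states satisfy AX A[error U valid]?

3

A[error U valid]: least fixpoint, start Z0 = Sat(valid) = {Req, Send, Sync, Halt}, add states in Sat(error) with every successor in Z. Already a fixed point.
Sat(A[error U valid]) = {Req, Send, Sync, Halt}
Sat(AX A[error U valid]) = {s : every successor in {Req, Send, Sync, Halt}} = {Send, Sync, Check}
|Sat(AX A[error U valid])| = |{Send, Sync, Check}| = 3.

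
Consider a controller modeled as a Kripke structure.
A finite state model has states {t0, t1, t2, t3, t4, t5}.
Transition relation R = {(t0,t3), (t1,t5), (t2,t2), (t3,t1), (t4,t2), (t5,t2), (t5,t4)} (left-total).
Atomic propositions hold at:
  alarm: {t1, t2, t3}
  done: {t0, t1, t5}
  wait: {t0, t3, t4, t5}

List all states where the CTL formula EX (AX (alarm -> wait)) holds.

{t3}

Sat(alarm -> wait) = {t0, t3, t4, t5}
Sat(AX (alarm -> wait)) = {s : every successor in {t0, t3, t4, t5}} = {t0, t1}
Sat(EX (AX (alarm -> wait))) = {s : some successor in {t0, t1}} = {t3}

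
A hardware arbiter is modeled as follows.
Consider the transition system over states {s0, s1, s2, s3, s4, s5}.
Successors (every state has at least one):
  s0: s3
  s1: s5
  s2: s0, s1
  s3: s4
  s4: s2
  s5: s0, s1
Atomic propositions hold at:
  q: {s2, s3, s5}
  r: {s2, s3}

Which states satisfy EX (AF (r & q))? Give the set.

{s0, s2, s3, s4, s5}

Sat(r & q) = {s2, s3}
AF (r & q): least fixpoint, start Z0 = {s2, s3}, add states with every successor in Z. Z1 = {s0, s2, s3, s4}; fixed.
Sat(AF (r & q)) = {s0, s2, s3, s4}
Sat(EX (AF (r & q))) = {s : some successor in {s0, s2, s3, s4}} = {s0, s2, s3, s4, s5}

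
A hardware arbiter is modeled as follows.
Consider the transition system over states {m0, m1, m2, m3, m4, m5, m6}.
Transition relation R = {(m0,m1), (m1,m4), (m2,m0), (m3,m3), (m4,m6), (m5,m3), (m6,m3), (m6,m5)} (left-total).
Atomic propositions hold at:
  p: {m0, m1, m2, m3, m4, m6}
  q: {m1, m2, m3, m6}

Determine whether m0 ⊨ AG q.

No

AG q: greatest fixpoint, start Z0 = {m1, m2, m3, m6}, keep only states in Sat with every successor in Z. Z1 = {m3}; fixed.
Sat(AG q) = {m3}
m0 ∉ Sat(AG q) = {m3}, so the formula does not hold at m0.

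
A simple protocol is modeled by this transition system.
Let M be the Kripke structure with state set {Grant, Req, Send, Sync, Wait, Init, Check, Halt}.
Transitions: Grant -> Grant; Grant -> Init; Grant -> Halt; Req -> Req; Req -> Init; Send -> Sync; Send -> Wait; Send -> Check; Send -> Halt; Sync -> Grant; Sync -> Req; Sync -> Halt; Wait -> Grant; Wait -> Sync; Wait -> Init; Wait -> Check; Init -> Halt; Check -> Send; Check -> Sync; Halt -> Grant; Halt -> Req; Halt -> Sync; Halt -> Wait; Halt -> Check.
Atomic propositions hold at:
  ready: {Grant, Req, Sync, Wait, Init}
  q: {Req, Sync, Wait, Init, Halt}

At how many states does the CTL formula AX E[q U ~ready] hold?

4

Sat(~ready) = {Send, Check, Halt}
E[q U ~ready]: least fixpoint, start Z0 = Sat(~ready) = {Send, Check, Halt}, add states in Sat(q) with some successor in Z. Z1 = {Send, Sync, Wait, Init, Check, Halt}; Z2 = {Req, Send, Sync, Wait, Init, Check, Halt}; fixed.
Sat(E[q U ~ready]) = {Req, Send, Sync, Wait, Init, Check, Halt}
Sat(AX E[q U ~ready]) = {s : every successor in {Req, Send, Sync, Wait, Init, Check, Halt}} = {Req, Send, Init, Check}
|Sat(AX E[q U ~ready])| = |{Req, Send, Init, Check}| = 4.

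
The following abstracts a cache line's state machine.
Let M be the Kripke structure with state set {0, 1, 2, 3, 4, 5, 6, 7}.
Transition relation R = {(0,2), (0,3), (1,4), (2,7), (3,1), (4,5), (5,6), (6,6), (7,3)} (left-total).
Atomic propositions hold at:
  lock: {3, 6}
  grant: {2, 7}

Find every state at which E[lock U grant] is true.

E[lock U grant]: least fixpoint, start Z0 = Sat(grant) = {2, 7}, add states in Sat(lock) with some successor in Z. Already a fixed point.
Sat(E[lock U grant]) = {2, 7}

{2, 7}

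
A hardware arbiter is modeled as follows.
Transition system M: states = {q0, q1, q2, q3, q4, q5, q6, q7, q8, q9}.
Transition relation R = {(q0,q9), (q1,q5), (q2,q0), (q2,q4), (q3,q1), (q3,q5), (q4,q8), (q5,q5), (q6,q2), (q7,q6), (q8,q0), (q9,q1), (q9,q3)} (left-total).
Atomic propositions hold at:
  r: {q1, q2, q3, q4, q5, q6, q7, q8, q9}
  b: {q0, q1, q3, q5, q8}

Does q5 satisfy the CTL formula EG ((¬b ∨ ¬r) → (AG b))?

Yes

Sat(¬b) = {q2, q4, q6, q7, q9}
Sat(¬r) = {q0}
Sat(¬b ∨ ¬r) = {q0, q2, q4, q6, q7, q9}
AG b: greatest fixpoint, start Z0 = {q0, q1, q3, q5, q8}, keep only states in Sat with every successor in Z. Z1 = {q1, q3, q5, q8}; Z2 = {q1, q3, q5}; fixed.
Sat(AG b) = {q1, q3, q5}
Sat((¬b ∨ ¬r) → (AG b)) = {q1, q3, q5, q8}
EG ((¬b ∨ ¬r) → (AG b)): greatest fixpoint, start Z0 = {q1, q3, q5, q8}, keep only states in Sat with some successor in Z. Z1 = {q1, q3, q5}; fixed.
Sat(EG ((¬b ∨ ¬r) → (AG b))) = {q1, q3, q5}
q5 ∈ Sat(EG ((¬b ∨ ¬r) → (AG b))) = {q1, q3, q5}, so the formula holds at q5.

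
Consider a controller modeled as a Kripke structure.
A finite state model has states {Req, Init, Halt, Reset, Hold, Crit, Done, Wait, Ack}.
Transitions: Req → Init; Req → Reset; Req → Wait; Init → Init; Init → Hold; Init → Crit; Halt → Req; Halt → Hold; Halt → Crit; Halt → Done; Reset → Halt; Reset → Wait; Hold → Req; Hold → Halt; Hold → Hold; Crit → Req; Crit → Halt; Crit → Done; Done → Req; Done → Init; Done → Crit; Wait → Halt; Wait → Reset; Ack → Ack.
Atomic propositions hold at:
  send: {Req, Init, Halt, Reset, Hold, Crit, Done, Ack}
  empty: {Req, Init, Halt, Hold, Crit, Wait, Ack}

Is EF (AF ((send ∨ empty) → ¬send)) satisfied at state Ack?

No

Sat(send ∨ empty) = {Req, Init, Halt, Reset, Hold, Crit, Done, Wait, Ack}
Sat(¬send) = {Wait}
Sat((send ∨ empty) → ¬send) = {Wait}
AF ((send ∨ empty) → ¬send): least fixpoint, start Z0 = {Wait}, add states with every successor in Z. Already a fixed point.
Sat(AF ((send ∨ empty) → ¬send)) = {Wait}
EF (AF ((send ∨ empty) → ¬send)): least fixpoint, start Z0 = {Wait}, add states with some successor in Z. Z1 = {Req, Reset, Wait}; Z2 = {Req, Halt, Reset, Hold, Crit, Done, Wait}; Z3 = {Req, Init, Halt, Reset, Hold, Crit, Done, Wait}; fixed.
Sat(EF (AF ((send ∨ empty) → ¬send))) = {Req, Init, Halt, Reset, Hold, Crit, Done, Wait}
Ack ∉ Sat(EF (AF ((send ∨ empty) → ¬send))) = {Req, Init, Halt, Reset, Hold, Crit, Done, Wait}, so the formula does not hold at Ack.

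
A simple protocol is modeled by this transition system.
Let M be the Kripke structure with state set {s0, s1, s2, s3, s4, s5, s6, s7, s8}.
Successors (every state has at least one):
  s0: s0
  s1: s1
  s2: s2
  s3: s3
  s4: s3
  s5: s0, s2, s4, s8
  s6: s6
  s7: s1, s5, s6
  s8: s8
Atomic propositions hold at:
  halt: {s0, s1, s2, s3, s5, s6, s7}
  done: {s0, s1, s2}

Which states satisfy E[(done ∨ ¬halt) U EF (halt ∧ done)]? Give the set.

{s0, s1, s2, s5, s7}

Sat(¬halt) = {s4, s8}
Sat(done ∨ ¬halt) = {s0, s1, s2, s4, s8}
Sat(halt ∧ done) = {s0, s1, s2}
EF (halt ∧ done): least fixpoint, start Z0 = {s0, s1, s2}, add states with some successor in Z. Z1 = {s0, s1, s2, s5, s7}; fixed.
Sat(EF (halt ∧ done)) = {s0, s1, s2, s5, s7}
E[(done ∨ ¬halt) U EF (halt ∧ done)]: least fixpoint, start Z0 = Sat(EF (halt ∧ done)) = {s0, s1, s2, s5, s7}, add states in Sat(done ∨ ¬halt) with some successor in Z. Already a fixed point.
Sat(E[(done ∨ ¬halt) U EF (halt ∧ done)]) = {s0, s1, s2, s5, s7}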